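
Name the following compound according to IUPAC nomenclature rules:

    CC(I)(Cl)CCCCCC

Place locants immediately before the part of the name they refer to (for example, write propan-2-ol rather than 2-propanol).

The parent chain contains 8 carbons (octane).
Number the chain so that the substituent locant set {2,2} is lower than {7,7} at the first point of difference.
That gives a chloro group at C-2; an iodo group at C-2.
Substituent prefixes are cited in alphabetical order (multiplying prefixes like di-/tri- are ignored for ordering).
Putting it together: 2-chloro-2-iodooctane.

2-chloro-2-iodooctane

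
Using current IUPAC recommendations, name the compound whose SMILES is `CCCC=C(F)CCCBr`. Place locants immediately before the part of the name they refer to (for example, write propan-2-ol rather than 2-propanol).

1-bromo-4-fluorooct-4-ene

Counting along the main chain through the multiple bond gives 8 carbons: the parent is octane.
The chain contains a C=C double bond, so the unsaturation ending is -ene.
The numbering direction is chosen so that the substituent locant set {1,4} is lower than {5,8} at the first point of difference.
That gives the double bond between C-4 and C-5; a bromo group at C-1; a fluoro group at C-4.
Prefixes are listed alphabetically: bromo, fluoro.
Assembling the pieces gives 1-bromo-4-fluorooct-4-ene.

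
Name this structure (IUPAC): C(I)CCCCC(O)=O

The longest chain bearing the –COOH group is 6 carbons long (hexane).
A carboxylic acid (terminal –COOH) is the principal characteristic group, giving the suffix -oic acid.
The numbering direction is chosen so that the carboxylic acid carbon is C-1 by definition.
This places an iodo group at C-6.
Assembling the pieces gives 6-iodohexanoic acid.

6-iodohexanoic acid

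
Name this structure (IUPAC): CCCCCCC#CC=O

The longest chain bearing the –CHO group and the multiple bond is 9 carbons long (nonane).
An aldehyde (terminal –CHO) is the principal characteristic group, giving the suffix -al.
There is one C≡C triple bond, indicated by the ending -yne.
Number the chain so that the aldehyde carbon is C-1 by definition.
This places the triple bond between C-2 and C-3.
Putting it together: non-2-ynal.

non-2-ynal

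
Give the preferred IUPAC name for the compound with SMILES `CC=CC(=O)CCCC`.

The longest chain bearing the carbonyl and the multiple bond is 8 carbons long (octane).
A ketone (C=O on an internal carbon) is the principal characteristic group, giving the suffix -one.
There is one C=C double bond, indicated by the ending -ene.
Choose the numbering such that numbering from this end puts the carbonyl group at C-4 rather than C-5.
That gives the carbonyl at C-4; the double bond between C-2 and C-3.
Assembling the pieces gives oct-2-en-4-one.

oct-2-en-4-one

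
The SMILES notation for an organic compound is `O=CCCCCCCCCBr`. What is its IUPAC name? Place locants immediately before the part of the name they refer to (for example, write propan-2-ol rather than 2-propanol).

9-bromononanal

The longest carbon chain that includes the –CHO group has 9 carbons, so the parent hydride is nonane.
The principal characteristic group is an aldehyde (terminal –CHO), named with the suffix -al.
Choose the numbering such that the aldehyde carbon is C-1 by definition.
That gives a bromo group at C-9.
Assembling the pieces gives 9-bromononanal.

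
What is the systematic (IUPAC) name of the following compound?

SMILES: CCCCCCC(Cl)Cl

The longest continuous carbon chain has 7 atoms, so the parent hydride is heptane.
Number the chain so that the substituent locant set {1,1} is lower than {7,7} at the first point of difference.
With this numbering: two chloro groups at C-1.
The name is 1,1-dichloroheptane.

1,1-dichloroheptane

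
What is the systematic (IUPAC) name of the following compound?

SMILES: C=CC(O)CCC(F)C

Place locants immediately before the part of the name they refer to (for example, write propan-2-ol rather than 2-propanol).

6-fluorohept-1-en-3-ol

The longest chain bearing the –OH group and the multiple bond is 7 carbons long (heptane).
The highest-priority functional group is an alcohol (–OH), so the name ends in -ol.
The chain contains a C=C double bond, so the unsaturation ending is -ene.
Choose the numbering such that numbering from this end puts the hydroxyl group at C-3 rather than C-5.
That gives the hydroxyl at C-3; the double bond between C-1 and C-2; a fluoro group at C-6.
Putting it together: 6-fluorohept-1-en-3-ol.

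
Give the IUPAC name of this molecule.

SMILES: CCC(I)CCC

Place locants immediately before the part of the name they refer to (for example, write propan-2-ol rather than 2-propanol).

The longest carbon chain is 6 atoms: the parent is hexane.
Number the chain so that the substituent locant set {3} is lower than {4} at the first point of difference.
That gives an iodo group at C-3.
Assembling the pieces gives 3-iodohexane.

3-iodohexane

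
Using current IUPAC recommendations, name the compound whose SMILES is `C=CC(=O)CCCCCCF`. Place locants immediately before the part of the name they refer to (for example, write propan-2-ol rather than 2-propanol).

The longest chain bearing the carbonyl and the multiple bond is 9 carbons long (nonane).
The highest-priority functional group is a ketone (C=O on an internal carbon), so the name ends in -one.
A C=C double bond in the chain gives the infix -ene-.
Choose the numbering such that numbering from this end puts the carbonyl group at C-3 rather than C-7.
With this numbering: the carbonyl at C-3; the double bond between C-1 and C-2; a fluoro group at C-9.
Assembling the pieces gives 9-fluoronon-1-en-3-one.

9-fluoronon-1-en-3-one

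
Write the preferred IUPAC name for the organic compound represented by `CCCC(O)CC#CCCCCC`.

The longest chain bearing the –OH group and the multiple bond is 12 carbons long (dodecane).
An alcohol (–OH) is the principal characteristic group, giving the suffix -ol.
A C≡C triple bond in the chain gives the infix -yne-.
Choose the numbering such that numbering from this end puts the hydroxyl group at C-4 rather than C-9.
With this numbering: the hydroxyl at C-4; the triple bond between C-6 and C-7.
The name is dodec-6-yn-4-ol.

dodec-6-yn-4-ol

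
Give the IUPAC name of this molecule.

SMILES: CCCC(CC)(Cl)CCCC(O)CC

The longest chain bearing the –OH group is 10 carbons long (decane).
The highest-priority functional group is an alcohol (–OH), so the name ends in -ol.
Choose the numbering such that numbering from this end puts the hydroxyl group at C-3 rather than C-8.
This places the hydroxyl at C-3; a chloro group at C-7; an ethyl group at C-7.
The substituents are ordered alphabetically, ignoring any di-/tri- multipliers.
The name is 7-chloro-7-ethyldecan-3-ol.

7-chloro-7-ethyldecan-3-ol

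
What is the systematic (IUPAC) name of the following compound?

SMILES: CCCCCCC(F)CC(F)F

The longest continuous carbon chain has 9 atoms, so the parent hydride is nonane.
Choose the numbering such that the substituent locant set {1,1,3} is lower than {7,9,9} at the first point of difference.
That gives fluoro groups at C-1 (×2) and C-3.
Putting it together: 1,1,3-trifluorononane.

1,1,3-trifluorononane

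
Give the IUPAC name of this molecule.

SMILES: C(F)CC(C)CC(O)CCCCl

Counting along the main chain through the –OH group gives 8 carbons: the parent is octane.
An alcohol (–OH) is the principal characteristic group, giving the suffix -ol.
The numbering direction is chosen so that numbering from this end puts the hydroxyl group at C-4 rather than C-5.
That gives the hydroxyl at C-4; a chloro group at C-1; a fluoro group at C-8; a methyl group at C-6.
Substituent prefixes are cited in alphabetical order (multiplying prefixes like di-/tri- are ignored for ordering).
The name is 1-chloro-8-fluoro-6-methyloctan-4-ol.

1-chloro-8-fluoro-6-methyloctan-4-ol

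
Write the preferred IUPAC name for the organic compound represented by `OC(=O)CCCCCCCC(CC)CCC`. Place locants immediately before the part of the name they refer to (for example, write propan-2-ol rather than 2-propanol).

Counting along the main chain through the –COOH group gives 12 carbons: the parent is dodecane.
A carboxylic acid (terminal –COOH) is the principal characteristic group, giving the suffix -oic acid.
The numbering direction is chosen so that the carboxylic acid carbon is C-1 by definition.
With this numbering: an ethyl group at C-9.
Putting it together: 9-ethyldodecanoic acid.

9-ethyldodecanoic acid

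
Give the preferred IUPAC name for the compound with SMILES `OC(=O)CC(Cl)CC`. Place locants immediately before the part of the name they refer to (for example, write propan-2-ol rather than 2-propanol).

3-chloropentanoic acid

The longest chain bearing the –COOH group is 5 carbons long (pentane).
A carboxylic acid (terminal –COOH) is the principal characteristic group, giving the suffix -oic acid.
The numbering direction is chosen so that the carboxylic acid carbon is C-1 by definition.
With this numbering: a chloro group at C-3.
The name is 3-chloropentanoic acid.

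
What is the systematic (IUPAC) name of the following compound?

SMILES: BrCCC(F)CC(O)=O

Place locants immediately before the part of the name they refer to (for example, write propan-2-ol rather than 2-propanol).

5-bromo-3-fluoropentanoic acid

The longest carbon chain that includes the –COOH group has 5 carbons, so the parent hydride is pentane.
The highest-priority functional group is a carboxylic acid (terminal –COOH), so the name ends in -oic acid.
The numbering direction is chosen so that the carboxylic acid carbon is C-1 by definition.
With this numbering: a bromo group at C-5; a fluoro group at C-3.
The substituents are ordered alphabetically, ignoring any di-/tri- multipliers.
The name is 5-bromo-3-fluoropentanoic acid.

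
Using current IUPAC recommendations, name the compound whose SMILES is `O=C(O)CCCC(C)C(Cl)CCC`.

The longest carbon chain that includes the –COOH group has 9 carbons, so the parent hydride is nonane.
A carboxylic acid (terminal –COOH) is the principal characteristic group, giving the suffix -oic acid.
The numbering direction is chosen so that the carboxylic acid carbon is C-1 by definition.
That gives a chloro group at C-6; a methyl group at C-5.
Prefixes are listed alphabetically: chloro, methyl.
Putting it together: 6-chloro-5-methylnonanoic acid.

6-chloro-5-methylnonanoic acid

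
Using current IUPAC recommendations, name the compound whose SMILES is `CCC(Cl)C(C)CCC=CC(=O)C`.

The longest carbon chain that includes the carbonyl and the multiple bond has 10 carbons, so the parent hydride is decane.
The principal characteristic group is a ketone (C=O on an internal carbon), named with the suffix -one.
There is one C=C double bond, indicated by the ending -ene.
The numbering direction is chosen so that numbering from this end puts the carbonyl group at C-2 rather than C-9.
That gives the carbonyl at C-2; the double bond between C-3 and C-4; a chloro group at C-8; a methyl group at C-7.
Prefixes are listed alphabetically: chloro, methyl.
Assembling the pieces gives 8-chloro-7-methyldec-3-en-2-one.

8-chloro-7-methyldec-3-en-2-one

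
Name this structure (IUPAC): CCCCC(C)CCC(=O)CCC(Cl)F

1-chloro-1-fluoro-7-methylundecan-4-one

Counting along the main chain through the carbonyl gives 11 carbons: the parent is undecane.
A ketone (C=O on an internal carbon) is the principal characteristic group, giving the suffix -one.
Number the chain so that numbering from this end puts the carbonyl group at C-4 rather than C-8.
With this numbering: the carbonyl at C-4; a chloro group at C-1; a fluoro group at C-1; a methyl group at C-7.
Substituent prefixes are cited in alphabetical order (multiplying prefixes like di-/tri- are ignored for ordering).
Putting it together: 1-chloro-1-fluoro-7-methylundecan-4-one.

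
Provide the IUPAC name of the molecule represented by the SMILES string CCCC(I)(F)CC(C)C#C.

The longest carbon chain that includes the multiple bond has 8 carbons, so the parent hydride is octane.
A C≡C triple bond in the chain gives the infix -yne-.
The numbering direction is chosen so that numbering from this end puts the triple bond at C-1 rather than C-7.
With this numbering: the triple bond between C-1 and C-2; a fluoro group at C-5; an iodo group at C-5; a methyl group at C-3.
The substituents are ordered alphabetically, ignoring any di-/tri- multipliers.
Assembling the pieces gives 5-fluoro-5-iodo-3-methyloct-1-yne.

5-fluoro-5-iodo-3-methyloct-1-yne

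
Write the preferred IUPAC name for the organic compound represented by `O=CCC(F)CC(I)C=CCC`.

3-fluoro-5-iodonon-6-enal

The longest carbon chain that includes the –CHO group and the multiple bond has 9 carbons, so the parent hydride is nonane.
The highest-priority functional group is an aldehyde (terminal –CHO), so the name ends in -al.
There is one C=C double bond, indicated by the ending -ene.
Choose the numbering such that the aldehyde carbon is C-1 by definition.
That gives the double bond between C-6 and C-7; a fluoro group at C-3; an iodo group at C-5.
The substituents are ordered alphabetically, ignoring any di-/tri- multipliers.
The name is 3-fluoro-5-iodonon-6-enal.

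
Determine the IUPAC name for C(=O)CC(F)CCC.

The longest chain bearing the –CHO group is 6 carbons long (hexane).
An aldehyde (terminal –CHO) is the principal characteristic group, giving the suffix -al.
The numbering direction is chosen so that the aldehyde carbon is C-1 by definition.
This places a fluoro group at C-3.
The name is 3-fluorohexanal.

3-fluorohexanal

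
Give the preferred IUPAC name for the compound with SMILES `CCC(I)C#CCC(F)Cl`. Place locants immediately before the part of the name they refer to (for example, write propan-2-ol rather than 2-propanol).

Counting along the main chain through the multiple bond gives 7 carbons: the parent is heptane.
There is one C≡C triple bond, indicated by the ending -yne.
Number the chain so that numbering from this end puts the triple bond at C-3 rather than C-4.
This places the triple bond between C-3 and C-4; a chloro group at C-1; a fluoro group at C-1; an iodo group at C-5.
Prefixes are listed alphabetically: chloro, fluoro, iodo.
Putting it together: 1-chloro-1-fluoro-5-iodohept-3-yne.

1-chloro-1-fluoro-5-iodohept-3-yne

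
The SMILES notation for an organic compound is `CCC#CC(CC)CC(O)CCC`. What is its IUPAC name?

6-ethyldec-7-yn-4-ol

Counting along the main chain through the –OH group and the multiple bond gives 10 carbons: the parent is decane.
An alcohol (–OH) is the principal characteristic group, giving the suffix -ol.
A C≡C triple bond in the chain gives the infix -yne-.
Choose the numbering such that numbering from this end puts the hydroxyl group at C-4 rather than C-7.
This places the hydroxyl at C-4; the triple bond between C-7 and C-8; an ethyl group at C-6.
Putting it together: 6-ethyldec-7-yn-4-ol.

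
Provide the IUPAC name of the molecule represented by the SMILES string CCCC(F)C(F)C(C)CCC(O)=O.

5,6-difluoro-4-methylnonanoic acid

The longest carbon chain that includes the –COOH group has 9 carbons, so the parent hydride is nonane.
A carboxylic acid (terminal –COOH) is the principal characteristic group, giving the suffix -oic acid.
Choose the numbering such that the carboxylic acid carbon is C-1 by definition.
This places fluoro groups at C-5 and C-6; a methyl group at C-4.
Substituent prefixes are cited in alphabetical order (multiplying prefixes like di-/tri- are ignored for ordering).
The name is 5,6-difluoro-4-methylnonanoic acid.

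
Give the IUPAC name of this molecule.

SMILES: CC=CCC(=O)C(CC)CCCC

6-ethyldec-2-en-5-one

Counting along the main chain through the carbonyl and the multiple bond gives 10 carbons: the parent is decane.
The highest-priority functional group is a ketone (C=O on an internal carbon), so the name ends in -one.
The chain contains a C=C double bond, so the unsaturation ending is -ene.
Choose the numbering such that numbering from this end puts the carbonyl group at C-5 rather than C-6.
This places the carbonyl at C-5; the double bond between C-2 and C-3; an ethyl group at C-6.
Assembling the pieces gives 6-ethyldec-2-en-5-one.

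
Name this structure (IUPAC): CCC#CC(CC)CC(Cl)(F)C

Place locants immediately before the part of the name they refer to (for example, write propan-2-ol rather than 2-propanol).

7-chloro-5-ethyl-7-fluorooct-3-yne

Counting along the main chain through the multiple bond gives 8 carbons: the parent is octane.
There is one C≡C triple bond, indicated by the ending -yne.
The numbering direction is chosen so that numbering from this end puts the triple bond at C-3 rather than C-5.
This places the triple bond between C-3 and C-4; a chloro group at C-7; an ethyl group at C-5; a fluoro group at C-7.
Substituent prefixes are cited in alphabetical order (multiplying prefixes like di-/tri- are ignored for ordering).
Assembling the pieces gives 7-chloro-5-ethyl-7-fluorooct-3-yne.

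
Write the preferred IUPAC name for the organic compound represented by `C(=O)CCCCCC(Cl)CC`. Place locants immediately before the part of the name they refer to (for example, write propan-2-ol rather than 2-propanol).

Counting along the main chain through the –CHO group gives 9 carbons: the parent is nonane.
The principal characteristic group is an aldehyde (terminal –CHO), named with the suffix -al.
Number the chain so that the aldehyde carbon is C-1 by definition.
This places a chloro group at C-7.
Assembling the pieces gives 7-chlorononanal.

7-chlorononanal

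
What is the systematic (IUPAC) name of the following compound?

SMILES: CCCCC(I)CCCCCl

1-chloro-5-iodononane

The parent chain contains 9 carbons (nonane).
The numbering direction is chosen so that the substituent locant set {1,5} is lower than {5,9} at the first point of difference.
With this numbering: a chloro group at C-1; an iodo group at C-5.
The substituents are ordered alphabetically, ignoring any di-/tri- multipliers.
Assembling the pieces gives 1-chloro-5-iodononane.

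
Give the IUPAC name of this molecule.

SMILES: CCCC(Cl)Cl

The longest carbon chain is 4 atoms: the parent is butane.
Number the chain so that the substituent locant set {1,1} is lower than {4,4} at the first point of difference.
With this numbering: two chloro groups at C-1.
Assembling the pieces gives 1,1-dichlorobutane.

1,1-dichlorobutane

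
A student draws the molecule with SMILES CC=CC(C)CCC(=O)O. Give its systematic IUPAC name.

4-methylhept-5-enoic acid

The longest carbon chain that includes the –COOH group and the multiple bond has 7 carbons, so the parent hydride is heptane.
The highest-priority functional group is a carboxylic acid (terminal –COOH), so the name ends in -oic acid.
There is one C=C double bond, indicated by the ending -ene.
Number the chain so that the carboxylic acid carbon is C-1 by definition.
With this numbering: the double bond between C-5 and C-6; a methyl group at C-4.
The name is 4-methylhept-5-enoic acid.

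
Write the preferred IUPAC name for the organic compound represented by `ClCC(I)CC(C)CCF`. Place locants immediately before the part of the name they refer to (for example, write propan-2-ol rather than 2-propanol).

The longest continuous carbon chain has 6 atoms, so the parent hydride is hexane.
The numbering direction is chosen so that the substituent locant set {1,2,4,6} is lower than {1,3,5,6} at the first point of difference.
That gives a chloro group at C-1; a fluoro group at C-6; an iodo group at C-2; a methyl group at C-4.
Prefixes are listed alphabetically: chloro, fluoro, iodo, methyl.
The name is 1-chloro-6-fluoro-2-iodo-4-methylhexane.

1-chloro-6-fluoro-2-iodo-4-methylhexane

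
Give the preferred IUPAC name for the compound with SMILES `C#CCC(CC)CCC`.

The longest chain bearing the multiple bond is 7 carbons long (heptane).
The chain contains a C≡C triple bond, so the unsaturation ending is -yne.
Choose the numbering such that numbering from this end puts the triple bond at C-1 rather than C-6.
This places the triple bond between C-1 and C-2; an ethyl group at C-4.
The name is 4-ethylhept-1-yne.

4-ethylhept-1-yne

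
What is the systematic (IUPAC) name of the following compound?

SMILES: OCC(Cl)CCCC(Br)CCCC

6-bromo-2-chlorodecan-1-ol

Counting along the main chain through the –OH group gives 10 carbons: the parent is decane.
An alcohol (–OH) is the principal characteristic group, giving the suffix -ol.
The numbering direction is chosen so that numbering from this end puts the hydroxyl group at C-1 rather than C-10.
This places the hydroxyl at C-1; a bromo group at C-6; a chloro group at C-2.
Prefixes are listed alphabetically: bromo, chloro.
Assembling the pieces gives 6-bromo-2-chlorodecan-1-ol.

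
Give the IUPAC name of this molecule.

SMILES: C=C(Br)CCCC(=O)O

Counting along the main chain through the –COOH group and the multiple bond gives 6 carbons: the parent is hexane.
The highest-priority functional group is a carboxylic acid (terminal –COOH), so the name ends in -oic acid.
The chain contains a C=C double bond, so the unsaturation ending is -ene.
Choose the numbering such that the carboxylic acid carbon is C-1 by definition.
That gives the double bond between C-5 and C-6; a bromo group at C-5.
Putting it together: 5-bromohex-5-enoic acid.

5-bromohex-5-enoic acid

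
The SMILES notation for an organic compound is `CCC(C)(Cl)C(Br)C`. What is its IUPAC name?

The longest carbon chain is 5 atoms: the parent is pentane.
Choose the numbering such that the substituent locant set {2,3,3} is lower than {3,3,4} at the first point of difference.
That gives a bromo group at C-2; a chloro group at C-3; a methyl group at C-3.
Prefixes are listed alphabetically: bromo, chloro, methyl.
Assembling the pieces gives 2-bromo-3-chloro-3-methylpentane.

2-bromo-3-chloro-3-methylpentane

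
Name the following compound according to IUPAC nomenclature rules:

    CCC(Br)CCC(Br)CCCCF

The longest continuous carbon chain has 10 atoms, so the parent hydride is decane.
Choose the numbering such that the substituent locant set {1,5,8} is lower than {3,6,10} at the first point of difference.
That gives bromo groups at C-5 and C-8; a fluoro group at C-1.
Prefixes are listed alphabetically: bromo, fluoro.
Assembling the pieces gives 5,8-dibromo-1-fluorodecane.

5,8-dibromo-1-fluorodecane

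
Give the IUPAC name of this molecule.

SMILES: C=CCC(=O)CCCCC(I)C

Counting along the main chain through the carbonyl and the multiple bond gives 10 carbons: the parent is decane.
A ketone (C=O on an internal carbon) is the principal characteristic group, giving the suffix -one.
The chain contains a C=C double bond, so the unsaturation ending is -ene.
The numbering direction is chosen so that numbering from this end puts the carbonyl group at C-4 rather than C-7.
With this numbering: the carbonyl at C-4; the double bond between C-1 and C-2; an iodo group at C-9.
Putting it together: 9-iododec-1-en-4-one.

9-iododec-1-en-4-one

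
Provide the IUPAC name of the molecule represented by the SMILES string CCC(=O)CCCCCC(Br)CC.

9-bromoundecan-3-one

Counting along the main chain through the carbonyl gives 11 carbons: the parent is undecane.
The principal characteristic group is a ketone (C=O on an internal carbon), named with the suffix -one.
Number the chain so that numbering from this end puts the carbonyl group at C-3 rather than C-9.
That gives the carbonyl at C-3; a bromo group at C-9.
The name is 9-bromoundecan-3-one.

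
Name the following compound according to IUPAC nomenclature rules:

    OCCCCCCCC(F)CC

8-fluorodecan-1-ol

Counting along the main chain through the –OH group gives 10 carbons: the parent is decane.
An alcohol (–OH) is the principal characteristic group, giving the suffix -ol.
The numbering direction is chosen so that numbering from this end puts the hydroxyl group at C-1 rather than C-10.
With this numbering: the hydroxyl at C-1; a fluoro group at C-8.
Assembling the pieces gives 8-fluorodecan-1-ol.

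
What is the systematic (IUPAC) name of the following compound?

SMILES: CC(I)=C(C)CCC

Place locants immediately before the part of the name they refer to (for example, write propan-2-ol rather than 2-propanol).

The longest carbon chain that includes the multiple bond has 6 carbons, so the parent hydride is hexane.
There is one C=C double bond, indicated by the ending -ene.
Number the chain so that numbering from this end puts the double bond at C-2 rather than C-4.
This places the double bond between C-2 and C-3; an iodo group at C-2; a methyl group at C-3.
Prefixes are listed alphabetically: iodo, methyl.
Putting it together: 2-iodo-3-methylhex-2-ene.

2-iodo-3-methylhex-2-ene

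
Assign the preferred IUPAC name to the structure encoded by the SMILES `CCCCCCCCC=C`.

The longest chain bearing the multiple bond is 10 carbons long (decane).
There is one C=C double bond, indicated by the ending -ene.
Choose the numbering such that numbering from this end puts the double bond at C-1 rather than C-9.
With this numbering: the double bond between C-1 and C-2.
The name is dec-1-ene.

dec-1-ene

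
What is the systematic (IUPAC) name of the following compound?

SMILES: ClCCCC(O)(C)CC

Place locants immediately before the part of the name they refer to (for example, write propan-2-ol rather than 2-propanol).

6-chloro-3-methylhexan-3-ol

Counting along the main chain through the –OH group gives 6 carbons: the parent is hexane.
The principal characteristic group is an alcohol (–OH), named with the suffix -ol.
Number the chain so that numbering from this end puts the hydroxyl group at C-3 rather than C-4.
That gives the hydroxyl at C-3; a chloro group at C-6; a methyl group at C-3.
Substituent prefixes are cited in alphabetical order (multiplying prefixes like di-/tri- are ignored for ordering).
The name is 6-chloro-3-methylhexan-3-ol.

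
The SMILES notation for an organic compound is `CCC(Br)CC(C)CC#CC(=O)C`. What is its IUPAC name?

The longest carbon chain that includes the carbonyl and the multiple bond has 10 carbons, so the parent hydride is decane.
The highest-priority functional group is a ketone (C=O on an internal carbon), so the name ends in -one.
There is one C≡C triple bond, indicated by the ending -yne.
Choose the numbering such that numbering from this end puts the carbonyl group at C-2 rather than C-9.
That gives the carbonyl at C-2; the triple bond between C-3 and C-4; a bromo group at C-8; a methyl group at C-6.
Substituent prefixes are cited in alphabetical order (multiplying prefixes like di-/tri- are ignored for ordering).
Putting it together: 8-bromo-6-methyldec-3-yn-2-one.

8-bromo-6-methyldec-3-yn-2-one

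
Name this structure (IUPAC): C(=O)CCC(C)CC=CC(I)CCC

The longest carbon chain that includes the –CHO group and the multiple bond has 11 carbons, so the parent hydride is undecane.
The principal characteristic group is an aldehyde (terminal –CHO), named with the suffix -al.
There is one C=C double bond, indicated by the ending -ene.
Choose the numbering such that the aldehyde carbon is C-1 by definition.
That gives the double bond between C-6 and C-7; an iodo group at C-8; a methyl group at C-4.
Prefixes are listed alphabetically: iodo, methyl.
The name is 8-iodo-4-methylundec-6-enal.

8-iodo-4-methylundec-6-enal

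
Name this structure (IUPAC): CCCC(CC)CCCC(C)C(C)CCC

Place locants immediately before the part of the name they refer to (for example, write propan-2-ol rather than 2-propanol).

9-ethyl-4,5-dimethyldodecane

The longest continuous carbon chain has 12 atoms, so the parent hydride is dodecane.
Choose the numbering such that the substituent locant set {4,5,9} is lower than {4,8,9} at the first point of difference.
That gives an ethyl group at C-9; methyl groups at C-4 and C-5.
The substituents are ordered alphabetically, ignoring any di-/tri- multipliers.
Assembling the pieces gives 9-ethyl-4,5-dimethyldodecane.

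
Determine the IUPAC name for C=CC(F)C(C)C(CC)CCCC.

The longest chain bearing the multiple bond is 9 carbons long (nonane).
There is one C=C double bond, indicated by the ending -ene.
Choose the numbering such that numbering from this end puts the double bond at C-1 rather than C-8.
With this numbering: the double bond between C-1 and C-2; an ethyl group at C-5; a fluoro group at C-3; a methyl group at C-4.
The substituents are ordered alphabetically, ignoring any di-/tri- multipliers.
Putting it together: 5-ethyl-3-fluoro-4-methylnon-1-ene.

5-ethyl-3-fluoro-4-methylnon-1-ene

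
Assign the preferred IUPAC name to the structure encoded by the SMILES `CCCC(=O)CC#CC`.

The longest chain bearing the carbonyl and the multiple bond is 8 carbons long (octane).
The principal characteristic group is a ketone (C=O on an internal carbon), named with the suffix -one.
There is one C≡C triple bond, indicated by the ending -yne.
Number the chain so that numbering from this end puts the carbonyl group at C-4 rather than C-5.
This places the carbonyl at C-4; the triple bond between C-6 and C-7.
The name is oct-6-yn-4-one.

oct-6-yn-4-one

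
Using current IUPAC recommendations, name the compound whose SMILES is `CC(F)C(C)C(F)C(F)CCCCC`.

The parent chain contains 10 carbons (decane).
Choose the numbering such that the substituent locant set {2,3,4,5} is lower than {6,7,8,9} at the first point of difference.
This places fluoro groups at C-2 and C-4 and C-5; a methyl group at C-3.
The substituents are ordered alphabetically, ignoring any di-/tri- multipliers.
Assembling the pieces gives 2,4,5-trifluoro-3-methyldecane.

2,4,5-trifluoro-3-methyldecane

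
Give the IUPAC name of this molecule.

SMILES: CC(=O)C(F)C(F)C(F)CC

3,4,5-trifluoroheptan-2-one

The longest carbon chain that includes the carbonyl has 7 carbons, so the parent hydride is heptane.
The principal characteristic group is a ketone (C=O on an internal carbon), named with the suffix -one.
Number the chain so that numbering from this end puts the carbonyl group at C-2 rather than C-6.
That gives the carbonyl at C-2; fluoro groups at C-3 and C-4 and C-5.
Assembling the pieces gives 3,4,5-trifluoroheptan-2-one.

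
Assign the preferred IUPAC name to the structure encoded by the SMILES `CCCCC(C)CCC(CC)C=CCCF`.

5-ethyl-1-fluoro-8-methyldodec-3-ene

The longest chain bearing the multiple bond is 12 carbons long (dodecane).
There is one C=C double bond, indicated by the ending -ene.
Number the chain so that numbering from this end puts the double bond at C-3 rather than C-9.
With this numbering: the double bond between C-3 and C-4; an ethyl group at C-5; a fluoro group at C-1; a methyl group at C-8.
The substituents are ordered alphabetically, ignoring any di-/tri- multipliers.
Assembling the pieces gives 5-ethyl-1-fluoro-8-methyldodec-3-ene.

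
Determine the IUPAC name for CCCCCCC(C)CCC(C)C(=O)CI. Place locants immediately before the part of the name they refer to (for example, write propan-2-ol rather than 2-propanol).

1-iodo-3,6-dimethyldodecan-2-one

Counting along the main chain through the carbonyl gives 12 carbons: the parent is dodecane.
A ketone (C=O on an internal carbon) is the principal characteristic group, giving the suffix -one.
Number the chain so that numbering from this end puts the carbonyl group at C-2 rather than C-11.
That gives the carbonyl at C-2; an iodo group at C-1; methyl groups at C-3 and C-6.
Prefixes are listed alphabetically: iodo, methyl.
Assembling the pieces gives 1-iodo-3,6-dimethyldodecan-2-one.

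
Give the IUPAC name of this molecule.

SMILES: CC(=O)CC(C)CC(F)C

The longest carbon chain that includes the carbonyl has 7 carbons, so the parent hydride is heptane.
The highest-priority functional group is a ketone (C=O on an internal carbon), so the name ends in -one.
The numbering direction is chosen so that numbering from this end puts the carbonyl group at C-2 rather than C-6.
That gives the carbonyl at C-2; a fluoro group at C-6; a methyl group at C-4.
Prefixes are listed alphabetically: fluoro, methyl.
The name is 6-fluoro-4-methylheptan-2-one.

6-fluoro-4-methylheptan-2-one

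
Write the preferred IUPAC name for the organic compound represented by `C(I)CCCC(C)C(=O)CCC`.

Counting along the main chain through the carbonyl gives 9 carbons: the parent is nonane.
The principal characteristic group is a ketone (C=O on an internal carbon), named with the suffix -one.
The numbering direction is chosen so that numbering from this end puts the carbonyl group at C-4 rather than C-6.
This places the carbonyl at C-4; an iodo group at C-9; a methyl group at C-5.
The substituents are ordered alphabetically, ignoring any di-/tri- multipliers.
Assembling the pieces gives 9-iodo-5-methylnonan-4-one.

9-iodo-5-methylnonan-4-one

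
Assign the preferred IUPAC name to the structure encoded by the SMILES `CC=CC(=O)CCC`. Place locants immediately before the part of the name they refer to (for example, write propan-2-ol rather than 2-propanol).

hept-2-en-4-one

The longest chain bearing the carbonyl and the multiple bond is 7 carbons long (heptane).
The principal characteristic group is a ketone (C=O on an internal carbon), named with the suffix -one.
There is one C=C double bond, indicated by the ending -ene.
The numbering direction is chosen so that numbering from this end puts the double bond at C-2 rather than C-5.
This places the carbonyl at C-4; the double bond between C-2 and C-3.
Putting it together: hept-2-en-4-one.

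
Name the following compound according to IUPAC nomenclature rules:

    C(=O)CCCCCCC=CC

Counting along the main chain through the –CHO group and the multiple bond gives 10 carbons: the parent is decane.
The principal characteristic group is an aldehyde (terminal –CHO), named with the suffix -al.
There is one C=C double bond, indicated by the ending -ene.
Number the chain so that the aldehyde carbon is C-1 by definition.
This places the double bond between C-8 and C-9.
Assembling the pieces gives dec-8-enal.

dec-8-enal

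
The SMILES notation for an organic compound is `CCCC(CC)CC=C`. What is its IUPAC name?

4-ethylhept-1-ene

The longest chain bearing the multiple bond is 7 carbons long (heptane).
The chain contains a C=C double bond, so the unsaturation ending is -ene.
Choose the numbering such that numbering from this end puts the double bond at C-1 rather than C-6.
That gives the double bond between C-1 and C-2; an ethyl group at C-4.
Assembling the pieces gives 4-ethylhept-1-ene.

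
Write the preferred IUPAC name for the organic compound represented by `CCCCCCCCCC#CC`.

dodec-2-yne

The longest chain bearing the multiple bond is 12 carbons long (dodecane).
The chain contains a C≡C triple bond, so the unsaturation ending is -yne.
Number the chain so that numbering from this end puts the triple bond at C-2 rather than C-10.
This places the triple bond between C-2 and C-3.
The name is dodec-2-yne.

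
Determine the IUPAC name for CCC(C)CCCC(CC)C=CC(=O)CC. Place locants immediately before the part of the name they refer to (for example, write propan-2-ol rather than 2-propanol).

6-ethyl-10-methyldodec-4-en-3-one

Counting along the main chain through the carbonyl and the multiple bond gives 12 carbons: the parent is dodecane.
The principal characteristic group is a ketone (C=O on an internal carbon), named with the suffix -one.
A C=C double bond in the chain gives the infix -ene-.
The numbering direction is chosen so that numbering from this end puts the carbonyl group at C-3 rather than C-10.
That gives the carbonyl at C-3; the double bond between C-4 and C-5; an ethyl group at C-6; a methyl group at C-10.
Prefixes are listed alphabetically: ethyl, methyl.
Assembling the pieces gives 6-ethyl-10-methyldodec-4-en-3-one.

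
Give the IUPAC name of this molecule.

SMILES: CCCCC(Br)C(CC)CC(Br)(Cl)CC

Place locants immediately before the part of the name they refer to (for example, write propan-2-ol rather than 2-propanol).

3,6-dibromo-3-chloro-5-ethyldecane

The longest carbon chain is 10 atoms: the parent is decane.
The numbering direction is chosen so that the substituent locant set {3,3,5,6} is lower than {5,6,8,8} at the first point of difference.
With this numbering: bromo groups at C-3 and C-6; a chloro group at C-3; an ethyl group at C-5.
Prefixes are listed alphabetically: bromo, chloro, ethyl.
Putting it together: 3,6-dibromo-3-chloro-5-ethyldecane.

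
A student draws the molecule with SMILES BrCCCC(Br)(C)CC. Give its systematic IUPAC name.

The longest carbon chain is 6 atoms: the parent is hexane.
Choose the numbering such that the substituent locant set {1,4,4} is lower than {3,3,6} at the first point of difference.
With this numbering: bromo groups at C-1 and C-4; a methyl group at C-4.
The substituents are ordered alphabetically, ignoring any di-/tri- multipliers.
The name is 1,4-dibromo-4-methylhexane.

1,4-dibromo-4-methylhexane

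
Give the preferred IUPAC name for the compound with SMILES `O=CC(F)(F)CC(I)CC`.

2,2-difluoro-4-iodohexanal

The longest chain bearing the –CHO group is 6 carbons long (hexane).
An aldehyde (terminal –CHO) is the principal characteristic group, giving the suffix -al.
Choose the numbering such that the aldehyde carbon is C-1 by definition.
With this numbering: two fluoro groups at C-2; an iodo group at C-4.
Prefixes are listed alphabetically: fluoro, iodo.
Assembling the pieces gives 2,2-difluoro-4-iodohexanal.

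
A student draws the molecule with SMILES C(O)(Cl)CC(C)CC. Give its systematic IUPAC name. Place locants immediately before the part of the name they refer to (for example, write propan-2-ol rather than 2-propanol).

1-chloro-3-methylpentan-1-ol

The longest carbon chain that includes the –OH group has 5 carbons, so the parent hydride is pentane.
The highest-priority functional group is an alcohol (–OH), so the name ends in -ol.
Choose the numbering such that numbering from this end puts the hydroxyl group at C-1 rather than C-5.
That gives the hydroxyl at C-1; a chloro group at C-1; a methyl group at C-3.
Prefixes are listed alphabetically: chloro, methyl.
The name is 1-chloro-3-methylpentan-1-ol.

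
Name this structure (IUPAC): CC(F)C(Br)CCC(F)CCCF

7-bromo-1,4,8-trifluorononane

The longest carbon chain is 9 atoms: the parent is nonane.
Choose the numbering such that the substituent locant set {1,4,7,8} is lower than {2,3,6,9} at the first point of difference.
That gives a bromo group at C-7; fluoro groups at C-1 and C-4 and C-8.
Prefixes are listed alphabetically: bromo, fluoro.
Putting it together: 7-bromo-1,4,8-trifluorononane.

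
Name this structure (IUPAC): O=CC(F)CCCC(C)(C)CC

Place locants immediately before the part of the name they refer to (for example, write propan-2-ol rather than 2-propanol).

Counting along the main chain through the –CHO group gives 8 carbons: the parent is octane.
The principal characteristic group is an aldehyde (terminal –CHO), named with the suffix -al.
Number the chain so that the aldehyde carbon is C-1 by definition.
This places a fluoro group at C-2; two methyl groups at C-6.
Prefixes are listed alphabetically: fluoro, methyl.
Assembling the pieces gives 2-fluoro-6,6-dimethyloctanal.

2-fluoro-6,6-dimethyloctanal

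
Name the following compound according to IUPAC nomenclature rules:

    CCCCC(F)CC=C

Counting along the main chain through the multiple bond gives 8 carbons: the parent is octane.
The chain contains a C=C double bond, so the unsaturation ending is -ene.
The numbering direction is chosen so that numbering from this end puts the double bond at C-1 rather than C-7.
With this numbering: the double bond between C-1 and C-2; a fluoro group at C-4.
Putting it together: 4-fluorooct-1-ene.

4-fluorooct-1-ene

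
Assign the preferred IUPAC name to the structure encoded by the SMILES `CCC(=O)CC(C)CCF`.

7-fluoro-5-methylheptan-3-one

The longest chain bearing the carbonyl is 7 carbons long (heptane).
A ketone (C=O on an internal carbon) is the principal characteristic group, giving the suffix -one.
Choose the numbering such that numbering from this end puts the carbonyl group at C-3 rather than C-5.
This places the carbonyl at C-3; a fluoro group at C-7; a methyl group at C-5.
Substituent prefixes are cited in alphabetical order (multiplying prefixes like di-/tri- are ignored for ordering).
Assembling the pieces gives 7-fluoro-5-methylheptan-3-one.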